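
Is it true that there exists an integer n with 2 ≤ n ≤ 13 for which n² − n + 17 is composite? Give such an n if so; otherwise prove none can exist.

The values for n = 2, 3, …, 13 are 19, 23, 29, 37, 47, 59, 73, 89, 107, 127, 149, 173, and each of these is prime.
So no value in the range makes the expression composite.

There is no such integer n in that range.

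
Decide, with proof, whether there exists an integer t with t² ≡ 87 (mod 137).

t = 19 works: 19² = 361, and 361 − 87 = 274 = 2·137.

t = 19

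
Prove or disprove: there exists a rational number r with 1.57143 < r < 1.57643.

r = 52/33

Multiplying by 33: 33·1.57143 = 51.85719 and 33·1.57643 = 52.02219, so the integer 52 lies strictly between them.
Dividing back, 1.57143 < 52/33 < 1.57643, and 52/33 is rational.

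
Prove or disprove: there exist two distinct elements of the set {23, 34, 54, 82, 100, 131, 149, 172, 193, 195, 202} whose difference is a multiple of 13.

No, no such pair exists.

Two integers differ by a multiple of 13 exactly when they have the same residue mod 13. The residues are 23↦10, 34↦8, 54↦2, 82↦4, 100↦9, 131↦1, 149↦6, 172↦3, 193↦11, 195↦0, 202↦7.
These 11 residues are pairwise different, hence no difference of two elements is divisible by 13.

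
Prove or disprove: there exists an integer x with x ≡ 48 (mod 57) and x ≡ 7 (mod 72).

Reduce both congruences modulo 3, which divides 57 and 72: they say x ≡ 48 (mod 3) and x ≡ 7 (mod 3).
These are incompatible: 48 − 7 = 41 is not divisible by 3.
Therefore no such x exists.

No such integer exists.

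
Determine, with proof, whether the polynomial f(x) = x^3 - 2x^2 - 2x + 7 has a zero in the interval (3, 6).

f(3) = 10 and f(6) = 139, both positive, so a sign-change argument is unavailable; we show f keeps this sign on the whole interval.
Substitute x = 3 + u, where 0 < u < 3 on the interval. Expanding, f(3 + u) = u^3 + 7u^2 + 13u + 10.
The nonzero coefficients here are all positive, so for u > 0 every term is positive (or zero), and the constant term 10 is strictly positive.
Therefore f(x) > 0 throughout (3, 6), and f has no zero there.

No.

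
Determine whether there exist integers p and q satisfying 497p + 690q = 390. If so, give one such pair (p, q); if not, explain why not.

Since gcd(497, 690) = 1, every integer is an integer combination of 497 and 690.
Euclidean algorithm: 690 = 1·497 + 193, 497 = 2·193 + 111, 193 = 1·111 + 82, 111 = 1·82 + 29, 82 = 2·29 + 24, 29 = 1·24 + 5, 24 = 4·5 + 4, 5 = 1·4 + 1, 4 = 4·1 + 0.
Working back up the chain: 1 = 5 − 1·4 = 5 − (24 − 4·5) = −24 + 5·5 = −24 + 5·(29 − 1·24) = 5·29 − 6·24 = 5·29 − 6·(82 − 2·29) = −6·82 + 17·29 = −6·82 + 17·(111 − 1·82) = 17·111 − 23·82 = 17·111 − 23·(193 − 1·111) = −23·193 + 40·111 = −23·193 + 40·(497 − 2·193) = 40·497 − 103·193 = 40·497 − 103·(690 − 1·497) = −103·690 + 143·497. So 497·143 + 690·(-103) = 1.
Multiplying through by 390: p = 143·390 = 55770, q = (-103)·390 = -40170 is a solution.
Shifting by a multiple of (690, −497) keeps it a solution: p = 55770 − 80·690 = 570, q = -40170 + 80·497 = -410.
Check: 497·570 + 690·(-410) = 283290 − 282900 = 390. ✓

p = 570, q = -410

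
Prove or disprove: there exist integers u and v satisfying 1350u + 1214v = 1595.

Any value of 1350u + 1214v is a multiple of gcd(1350, 1214) = 2.
But 1595 is not a multiple of 2 (it leaves remainder 1).
So the equation is unsolvable over ℤ.

There are no such integers.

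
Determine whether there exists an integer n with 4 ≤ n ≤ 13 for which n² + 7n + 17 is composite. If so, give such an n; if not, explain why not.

n = 10

At n = 10: 10² + 7·10 + 17 = 187 = 11·17, which is composite.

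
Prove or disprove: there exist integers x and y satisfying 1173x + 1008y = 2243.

No, no such integers exist.

Both 1173 and 1008 are divisible by gcd(1173, 1008) = 3, hence so is any combination 1173x + 1008y.
But 2243 = 3·747 + 2, so 3 ∤ 2243.
Therefore 1173x + 1008y = 2243 has no solution in integers.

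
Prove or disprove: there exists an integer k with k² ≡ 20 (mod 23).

23 is prime, so by Euler's criterion 20 is a square mod 23 iff 20^((23−1)/2) = 20^11 ≡ 1 (mod 23).
Squaring successively (mod 23): 20^2 = 400 ≡ 9; 20^4 ≡ 9² = 81 ≡ 12; 20^8 ≡ 12² = 144 ≡ 6.
Since 11 = 8 + 2 + 1, 20^11 ≡ 6 · 9 · 20; multiplying out mod 23: 6·9 = 54 ≡ 8, then 8·20 = 160 ≡ 22. Thus 20^11 ≡ 22 ≡ −1 (mod 23).
By Euler's criterion 20 is a quadratic non-residue mod 23: no k satisfies k² ≡ 20 (mod 23).

No such integer exists.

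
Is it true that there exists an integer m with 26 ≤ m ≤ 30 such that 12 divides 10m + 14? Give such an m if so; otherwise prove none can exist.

For m = 26, 27, …, 30 the values of 10m + 14 modulo 12 are 10, 8, 6, 4, 2 respectively.
None is 0, so 12 never divides 10m + 14 on this range.

There is no such integer m in that range.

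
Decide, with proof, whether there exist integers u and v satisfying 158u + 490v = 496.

Since gcd(158, 490) = 2 and 496 = 2·248, Bézout's identity guarantees a solution.
Dividing through by 2 reduces the equation to 79u + 245v = 248.
Dividing repeatedly: 245 = 3·79 + 8, 79 = 9·8 + 7, 8 = 1·7 + 1, 7 = 7·1 + 0.
Unwinding: 1 = 8 − 1·7 = 8 − (79 − 9·8) = −79 + 10·8 = −79 + 10·(245 − 3·79) = 10·245 − 31·79, i.e. 79·(-31) + 245·10 = 1.
Times 248: 79·(-7688) + 245·2480 = 248, so (-7688, 2480) solves it.
Adding 32·245 to u and subtracting 32·79 from v gives the tidier solution (152, -48).
Indeed 158·152 + 490·(-48) = 24016 − 23520 = 496.

u = 152, v = -48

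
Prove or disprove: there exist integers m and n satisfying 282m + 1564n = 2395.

gcd(282, 1564) = 2, so every integer of the form 282m + 1564n is a multiple of 2.
However 2395 leaves remainder 1 on division by 2.
Hence no integers m, n satisfy the equation.

There are no such integers.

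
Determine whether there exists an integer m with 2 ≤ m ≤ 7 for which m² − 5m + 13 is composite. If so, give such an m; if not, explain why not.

At m = 7: 7² − 5·7 + 13 = 27 = 3·9, which is composite.

m = 7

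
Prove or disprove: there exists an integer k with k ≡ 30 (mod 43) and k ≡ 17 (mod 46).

k = 1535

Since 43 and 46 share no common factor, CRT says the pair of congruences has a solution (unique mod 1978).
Any solution of the first congruence is k = 30 + 43t; substituting into the second, 43t ≡ 17 − 30 ≡ 33 (mod 46).
Note 43·15 = 645 ≡ 1 (mod 46) (as 645 − 1 = 14·46), so 43⁻¹ ≡ 15.
Multiplying by 15: t ≡ 15·33 = 495 ≡ 35 (mod 46).
Taking t = 35 gives k = 30 + 43·35 = 1535.
Check: 1535 mod 43 = 30, 1535 mod 46 = 17. ✓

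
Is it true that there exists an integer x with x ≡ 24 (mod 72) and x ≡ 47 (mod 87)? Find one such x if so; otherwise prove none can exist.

No such integer exists.

Reduce both congruences modulo 3, which divides 72 and 87: they say x ≡ 24 (mod 3) and x ≡ 47 (mod 3).
But 24 mod 3 = 0 while 47 mod 3 = 2, a contradiction.
So no integer satisfies both congruences.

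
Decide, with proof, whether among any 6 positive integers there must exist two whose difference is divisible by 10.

Try 6 consecutive integers, 37, 38, …, 42. Their remainders mod 10 are 7, 8, 9, 0, 1, 2 — pairwise different, as any 6 ≤ 10 consecutive integers have distinct residues.
The differences between them range over 1, …, 5, none of which is divisible by 10.

No; for instance {37, 38, 39, 40, 41, 42} is a counterexample.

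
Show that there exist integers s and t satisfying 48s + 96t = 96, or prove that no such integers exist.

Every value of 48s + 96t is a multiple of gcd(48, 96) = 48; since 48 ∣ 96, solutions exist.
Dividing through by 48 reduces the equation to 1s + 2t = 2.
The coefficient of s is 1, so setting t = 0 and s = 2 already solves it.
The general solution is s = 2 + 2k, t = 0 − 1k; taking k = -1 gives the smaller pair s = 0, t = 1.
Indeed 48·0 + 96·1 = 0 + 96 = 96.

s = 0, t = 1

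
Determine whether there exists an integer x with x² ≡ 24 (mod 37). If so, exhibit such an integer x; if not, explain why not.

37 is prime, so by Euler's criterion 24 is a square mod 37 iff 24^((37−1)/2) = 24^18 ≡ 1 (mod 37).
Squaring successively (mod 37): 24^2 = 576 ≡ 21; 24^4 ≡ 21² = 441 ≡ 34; 24^8 ≡ 34² = 1156 ≡ 9; 24^16 ≡ 9² = 81 ≡ 7.
Since 18 = 16 + 2, 24^18 ≡ 7 · 21; multiplying out mod 37: 7·21 = 147 ≡ 36. Thus 24^18 ≡ 36 ≡ −1 (mod 37).
By Euler's criterion 24 is a quadratic non-residue mod 37: no x satisfies x² ≡ 24 (mod 37).

No such integer exists.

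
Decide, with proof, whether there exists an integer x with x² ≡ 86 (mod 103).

103 is prime, so by Euler's criterion 86 is a square mod 103 iff 86^((103−1)/2) = 86^51 ≡ 1 (mod 103).
Repeated squaring mod 103: 86^2 = 7396 ≡ 83; 86^4 ≡ 83² = 6889 ≡ 91; 86^8 ≡ 91² = 8281 ≡ 41; 86^16 ≡ 41² = 1681 ≡ 33; 86^32 ≡ 33² = 1089 ≡ 59.
Since 51 = 32 + 16 + 2 + 1, 86^51 ≡ 59 · 33 · 83 · 86; multiplying out mod 103: 59·33 = 1947 ≡ 93, then 93·83 = 7719 ≡ 97, then 97·86 = 8342 ≡ 102. Thus 86^51 ≡ 102 ≡ −1 (mod 103).
By Euler's criterion 86 is a quadratic non-residue mod 103: no x satisfies x² ≡ 86 (mod 103).

No, no such integer exists.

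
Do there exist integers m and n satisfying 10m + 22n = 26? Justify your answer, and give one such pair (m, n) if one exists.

m = 7, n = -2

Since gcd(10, 22) = 2 and 26 = 2·13, Bézout's identity guarantees a solution.
Dividing through by 2 reduces the equation to 5m + 11n = 13.
Euclidean algorithm: 11 = 2·5 + 1, 5 = 5·1 + 0.
Back-substituting, 1 = 11 − 2·5; that is, 5·(-2) + 11·1 = 1.
Multiplying through by 13: m = (-2)·13 = -26, n = 1·13 = 13 is a solution.
The general solution is m = -26 + 11k, n = 13 − 5k; taking k = 3 gives the smaller pair m = 7, n = -2.
Indeed 10·7 + 22·(-2) = 70 − 44 = 26.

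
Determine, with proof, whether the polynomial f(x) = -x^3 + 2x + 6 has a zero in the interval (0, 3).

Yes, f has a root in the interval.

f(0) = 6 and f(3) = -15, which have opposite signs.
f is continuous everywhere (it is a polynomial), in particular on [0, 3].
By the Intermediate Value Theorem, f takes the value 0 somewhere in the open interval.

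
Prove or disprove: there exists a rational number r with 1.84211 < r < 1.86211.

r = 13/7

Look for a denominator N such that an integer falls strictly between N·1.84211 and N·1.86211. N = 7 works: 7·1.84211 = 12.89477 < 13 < 13.03477 = 7·1.86211.
Dividing back, 1.84211 < 13/7 < 1.86211, and 13/7 is rational.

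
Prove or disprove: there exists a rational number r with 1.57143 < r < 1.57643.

Scale by 33: the interval becomes (51.85719, 52.02219), which contains the integer 52.
Dividing back, 1.57143 < 52/33 < 1.57643, and 52/33 is rational.

r = 52/33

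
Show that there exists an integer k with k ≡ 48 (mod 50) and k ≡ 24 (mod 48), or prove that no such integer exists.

gcd(50, 48) = 2. A simultaneous solution exists iff 48 ≡ 24 (mod 2); here 48 mod 2 = 0 = 24 mod 2, so it does.
Write k = 48 + 50t. Then 50t ≡ 24 − 48 ≡ 24 (mod 48); dividing through by 2 gives 25t ≡ 12 (mod 24).
25 ≡ 1 (mod 24), so this reads 1t ≡ 12 (mod 24). So t ≡ 12 (mod 24).
Then k = 48 + 50·12 = 648.
Verify: 648 = 12·50 + 48 and 648 = 13·48 + 24. ✓

k = 648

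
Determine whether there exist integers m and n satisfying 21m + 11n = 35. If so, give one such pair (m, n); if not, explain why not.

21 and 11 are coprime, so 21m + 11n ranges over all of ℤ.
Dividing repeatedly: 21 = 1·11 + 10, 11 = 1·10 + 1, 10 = 10·1 + 0.
Working back up the chain: 1 = 11 − 1·10 = 11 − (21 − 1·11) = −21 + 2·11. So 21·(-1) + 11·2 = 1.
Multiplying through by 35: m = (-1)·35 = -35, n = 2·35 = 70 is a solution.
Shifting by a multiple of (11, −21) keeps it a solution: m = -35 + 4·11 = 9, n = 70 − 4·21 = -14.
Check: 21·9 + 11·(-14) = 189 − 154 = 35. ✓

m = 9, n = -14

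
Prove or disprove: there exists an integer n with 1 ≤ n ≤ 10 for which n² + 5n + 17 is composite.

At n = 9: 9² + 5·9 + 17 = 143 = 11·13, which is composite.

n = 9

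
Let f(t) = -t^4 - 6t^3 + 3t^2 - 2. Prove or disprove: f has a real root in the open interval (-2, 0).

f(-2) = 42 and f(0) = -2, which have opposite signs.
f is continuous everywhere (it is a polynomial), in particular on [-2, 0].
By the Intermediate Value Theorem f must vanish at some point of (-2, 0).

Such a root exists.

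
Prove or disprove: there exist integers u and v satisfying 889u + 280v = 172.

No, no such integers exist.

Both 889 and 280 are divisible by gcd(889, 280) = 7, hence so is any combination 889u + 280v.
However 172 leaves remainder 4 on division by 7.
Therefore 889u + 280v = 172 has no solution in integers.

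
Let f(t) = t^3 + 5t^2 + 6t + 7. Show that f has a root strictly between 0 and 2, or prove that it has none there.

f(0) = 7 and f(2) = 47, both positive, so a sign-change argument is unavailable; we show f keeps this sign on the whole interval.
Every nonzero coefficient of f(t) = t^3 + 5t^2 + 6t + 7 is positive; for t > 0 each term then has that sign, and the constant term 7 is strictly positive.
So f is strictly positive on (0, 2); no root exists in the interval.

f has no root in that interval.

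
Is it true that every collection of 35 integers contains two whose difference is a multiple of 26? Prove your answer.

Partition the integers by their residue mod 26; there are 26 classes.
Since 35 > 26, two of the 35 integers must share a residue class by the pigeonhole principle; call them a and b.
Then a ≡ b (mod 26), i.e. 26 ∣ (a − b).

Yes.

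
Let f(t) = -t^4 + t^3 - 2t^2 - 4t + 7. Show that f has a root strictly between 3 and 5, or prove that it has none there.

The endpoint values f(3) = -77 and f(5) = -563 are both negative. Claim: f(t) < 0 for every t in (3, 5).
Shift to the endpoint 3: with t = 3 + u (0 < u < 2), one computes f(3 + u) = -u^4 - 11u^3 - 47u^2 - 97u - 77.
The nonzero coefficients here are all negative, so for u > 0 every term is negative (or zero), and the constant term -77 is strictly negative.
Therefore f(t) < 0 throughout (3, 5), and f has no zero there.

No such root exists.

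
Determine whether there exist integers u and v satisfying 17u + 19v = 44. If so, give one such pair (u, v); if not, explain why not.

17 and 19 are coprime, so 17u + 19v ranges over all of ℤ.
Euclidean algorithm: 19 = 1·17 + 2, 17 = 8·2 + 1, 2 = 2·1 + 0.
Back-substituting, 1 = 17 − 8·2 = 17 − 8·(19 − 1·17) = −8·19 + 9·17; that is, 17·9 + 19·(-8) = 1.
Multiplying through by 44: u = 9·44 = 396, v = (-8)·44 = -352 is a solution.
The general solution is u = 396 + 19k, v = -352 − 17k; taking k = -20 gives the smaller pair u = 16, v = -12.
Indeed 17·16 + 19·(-12) = 272 − 228 = 44.

u = 16, v = -12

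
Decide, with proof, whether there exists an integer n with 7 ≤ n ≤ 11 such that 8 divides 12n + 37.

There is no such integer n in that range.

At n = 7, 12·7 + 37 = 121 ≡ 1 (mod 8), and each step in n adds 12 ≡ 4 (mod 8), giving residues 1, 5, 1, 5, 1 for n = 7, 8, …, 11.
The residue 0 does not occur, so no n in [7, 11] makes 12n + 37 a multiple of 8.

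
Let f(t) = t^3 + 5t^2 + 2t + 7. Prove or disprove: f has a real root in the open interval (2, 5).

The endpoint values f(2) = 39 and f(5) = 267 are both positive. Claim: f(t) > 0 for every t in (2, 5).
Shift to the endpoint 2: with t = 2 + u (0 < u < 3), one computes f(2 + u) = u^3 + 11u^2 + 34u + 39.
The nonzero coefficients here are all positive, so for u > 0 every term is positive (or zero), and the constant term 39 is strictly positive.
Therefore f(t) > 0 throughout (2, 5), and f has no zero there.

No such root exists.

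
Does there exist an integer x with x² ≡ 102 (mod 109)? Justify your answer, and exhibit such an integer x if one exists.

x = 59

Take x = 59. Then 59² = 3481 = 31·109 + 102, so 59² ≡ 102 (mod 109).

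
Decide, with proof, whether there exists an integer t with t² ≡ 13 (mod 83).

Apply Euler's criterion with the prime 83: 13 is a quadratic residue iff 13^41 ≡ 1 (mod 83), and a non-residue iff it is ≡ −1.
Repeated squaring mod 83: 13^2 = 169 ≡ 3; 13^4 ≡ 3² = 9 ≡ 9; 13^8 ≡ 9² = 81 ≡ 81; 13^16 ≡ 81² = 6561 ≡ 4; 13^32 ≡ 4² = 16 ≡ 16.
Since 41 = 32 + 8 + 1, 13^41 ≡ 16 · 81 · 13; multiplying out mod 83: 16·81 = 1296 ≡ 51, then 51·13 = 663 ≡ 82. Thus 13^41 ≡ 82 ≡ −1 (mod 83).
The value −1 means 13 is a non-residue modulo 83, so t² ≡ 13 (mod 83) is impossible.

There is no such integer.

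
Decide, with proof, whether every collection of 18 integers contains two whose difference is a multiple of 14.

Yes, this is always true.

There are exactly 14 possible remainders on division by 14.
Placing 18 integers into 14 classes, some class receives at least two — say a and b.
Equal remainders mean a − b ≡ 0 (mod 14), so 14 divides their difference.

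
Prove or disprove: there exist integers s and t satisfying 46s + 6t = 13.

Both 46 and 6 are divisible by gcd(46, 6) = 2, hence so is any combination 46s + 6t.
However 13 leaves remainder 1 on division by 2.
Hence no integers s, t satisfy the equation.

There are no such integers.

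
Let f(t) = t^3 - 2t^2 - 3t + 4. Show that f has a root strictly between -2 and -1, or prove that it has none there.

f(-2) = -6 and f(-1) = 4, which have opposite signs.
f is continuous everywhere (it is a polynomial), in particular on [-2, -1].
By the Intermediate Value Theorem, f takes the value 0 somewhere in the open interval.

Yes, f has a root in the interval.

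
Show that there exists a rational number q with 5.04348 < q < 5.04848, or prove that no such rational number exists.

q = 106/21

Look for a denominator N such that an integer falls strictly between N·5.04348 and N·5.04848. N = 21 works: 21·5.04348 = 105.91308 < 106 < 106.01808 = 21·5.04848.
Dividing back, 5.04348 < 106/21 < 5.04848, and 106/21 is rational.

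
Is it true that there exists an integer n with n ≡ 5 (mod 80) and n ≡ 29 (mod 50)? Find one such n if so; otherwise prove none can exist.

Reduce both congruences modulo 10, which divides 80 and 50: they say n ≡ 5 (mod 10) and n ≡ 29 (mod 10).
However 5 ≡ 5 and 29 ≡ 9 (mod 10), and 5 ≠ 9.
Therefore no such n exists.

No such integer exists.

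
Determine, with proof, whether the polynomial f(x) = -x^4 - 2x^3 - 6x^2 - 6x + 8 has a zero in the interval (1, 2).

No such root exists.

The endpoint values f(1) = -7 and f(2) = -60 are both negative. Claim: f(x) < 0 for every x in (1, 2).
Substitute x = 1 + u, where 0 < u < 1 on the interval. Expanding, f(1 + u) = -u^4 - 6u^3 - 18u^2 - 28u - 7.
All 5 nonzero coefficients of this polynomial in u are negative; hence for u > 0 the value is a sum of negative terms (the constant -7 among them).
Therefore f(x) < 0 throughout (1, 2), and f has no zero there.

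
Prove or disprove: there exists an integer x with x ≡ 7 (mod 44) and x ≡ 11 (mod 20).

x = 51

Here gcd(44, 20) = 4, and both 7 and 11 leave remainder 3 mod 4, so the system is consistent.
The integers ≡ 7 (mod 44) are 7, 51, …; their remainders mod 20 are 7, 11, so x = 51 is the first that is ≡ 11 (mod 20).
Check: 51 mod 44 = 7, 51 mod 20 = 11. ✓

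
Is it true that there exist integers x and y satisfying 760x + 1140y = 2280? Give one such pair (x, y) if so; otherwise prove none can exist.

gcd(760, 1140) = 380, and 380 divides 2280, so integer solutions exist.
Dividing through by 380 reduces the equation to 2x + 3y = 6.
Dividing repeatedly: 3 = 1·2 + 1, 2 = 2·1 + 0.
Working back up the chain: 1 = 3 − 1·2. So 2·(-1) + 3·1 = 1.
Multiplying through by 6: x = (-1)·6 = -6, y = 1·6 = 6 is a solution.
Shifting by a multiple of (3, −2) keeps it a solution: x = -6 + 2·3 = 0, y = 6 − 2·2 = 2.
Check: 760·0 + 1140·2 = 0 + 2280 = 2280. ✓

x = 0, y = 2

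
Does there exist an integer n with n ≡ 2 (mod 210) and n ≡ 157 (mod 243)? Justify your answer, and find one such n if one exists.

There is no such integer.

gcd(210, 243) = 3. If n ≡ 2 (mod 210) and n ≡ 157 (mod 243), then n ≡ 2 (mod 3) and n ≡ 157 (mod 3).
However 2 ≡ 2 and 157 ≡ 1 (mod 3), and 2 ≠ 1.
Therefore no such n exists.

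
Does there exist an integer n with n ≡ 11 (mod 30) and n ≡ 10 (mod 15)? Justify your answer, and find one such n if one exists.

No, no such integer exists.

gcd(30, 15) = 15. If n ≡ 11 (mod 30) and n ≡ 10 (mod 15), then n ≡ 11 (mod 15) and n ≡ 10 (mod 15).
These are incompatible: 11 − 10 = 1 is not divisible by 15.
Therefore no such n exists.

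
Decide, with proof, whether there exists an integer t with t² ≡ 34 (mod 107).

t = 26

Take t = 26. Then 26² = 676 = 6·107 + 34, so 26² ≡ 34 (mod 107).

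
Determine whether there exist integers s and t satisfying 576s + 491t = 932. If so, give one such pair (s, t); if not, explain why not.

s = 346, t = -404

576 and 491 are coprime, so 576s + 491t ranges over all of ℤ.
Run the Euclidean algorithm on 576 and 491: 576 = 1·491 + 85, 491 = 5·85 + 66, 85 = 1·66 + 19, 66 = 3·19 + 9, 19 = 2·9 + 1, 9 = 9·1 + 0.
Unwinding: 1 = 19 − 2·9 = 19 − 2·(66 − 3·19) = −2·66 + 7·19 = −2·66 + 7·(85 − 1·66) = 7·85 − 9·66 = 7·85 − 9·(491 − 5·85) = −9·491 + 52·85 = −9·491 + 52·(576 − 1·491) = 52·576 − 61·491, i.e. 576·52 + 491·(-61) = 1.
Multiplying through by 932: s = 52·932 = 48464, t = (-61)·932 = -56852 is a solution.
Subtracting 98·491 from s and adding 98·576 to t gives the tidier solution (346, -404).
Indeed 576·346 + 491·(-404) = 199296 − 198364 = 932.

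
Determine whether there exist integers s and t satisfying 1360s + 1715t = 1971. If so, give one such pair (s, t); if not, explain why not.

No, no such integers exist.

Both 1360 and 1715 are divisible by gcd(1360, 1715) = 5, hence so is any combination 1360s + 1715t.
But 1971 = 5·394 + 1, so 5 ∤ 1971.
So the equation is unsolvable over ℤ.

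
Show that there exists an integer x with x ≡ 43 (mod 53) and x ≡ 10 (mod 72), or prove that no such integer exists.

Since 53 and 72 share no common factor, CRT says the pair of congruences has a solution (unique mod 3816).
Write x = 43 + 53t and require 43 + 53t ≡ 10 (mod 72), i.e. 53t ≡ 39 (mod 72).
Since 53·53 = 2809 = 39·72 + 1, the inverse of 53 mod 72 is 53.
Therefore t ≡ 53·39 = 2067 ≡ 51 (mod 72).
Taking t = 51 gives x = 43 + 53·51 = 2746.
Indeed 2746 ≡ 43 (mod 53) and 2746 ≡ 10 (mod 72).

x = 2746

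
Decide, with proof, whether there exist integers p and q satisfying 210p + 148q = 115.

Both 210 and 148 are divisible by gcd(210, 148) = 2, hence so is any combination 210p + 148q.
But 115 = 2·57 + 1, so 2 ∤ 115.
So the equation is unsolvable over ℤ.

There are no such integers.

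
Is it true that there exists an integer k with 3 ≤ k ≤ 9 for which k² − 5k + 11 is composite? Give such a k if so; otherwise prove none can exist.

At k = 7: 7² − 5·7 + 11 = 25 = 5·5, which is composite.

k = 7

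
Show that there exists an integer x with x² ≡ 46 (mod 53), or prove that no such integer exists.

x = 24 works: 24² = 576, and 576 − 46 = 530 = 10·53.

x = 24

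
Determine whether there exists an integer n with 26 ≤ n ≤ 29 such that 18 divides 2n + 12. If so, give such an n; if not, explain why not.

No, no such integer n in that range exists.

At n = 26, 2·26 + 12 = 64 ≡ 10 (mod 18), and each step in n adds 2, giving residues 10, 12, 14, 16 for n = 26, 27, 28, 29.
None is 0, so 18 never divides 2n + 12 on this range.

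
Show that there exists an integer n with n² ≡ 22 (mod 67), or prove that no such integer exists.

n = 42

n = 42 works: 42² = 1764, and 1764 − 22 = 1742 = 26·67.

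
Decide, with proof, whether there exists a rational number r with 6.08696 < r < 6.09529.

Look for a denominator N such that an integer falls strictly between N·6.08696 and N·6.09529. N = 11 works: 11·6.08696 = 66.95656 < 67 < 67.04819 = 11·6.09529.
So r = 67/11 works: it is a ratio of integers, and dividing 11·6.08696 < 67 < 11·6.09529 through by 11 gives 6.08696 < 67/11 < 6.09529.

r = 67/11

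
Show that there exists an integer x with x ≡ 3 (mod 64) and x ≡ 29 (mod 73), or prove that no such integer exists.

x = 3971

gcd(64, 73) = 1, so the Chinese Remainder Theorem guarantees exactly one residue class mod 4672 satisfying both.
Any solution of the first congruence is x = 3 + 64t; substituting into the second, 64t ≡ 29 − 3 ≡ 26 (mod 73).
To invert 64 modulo 73: 73 = 1·64 + 9, 64 = 7·9 + 1, 9 = 9·1 + 0, and unwinding, 1 = 64 − 7·9 = 64 − 7·(73 − 1·64) = −7·73 + 8·64. Thus 64⁻¹ ≡ 8 (mod 73).
Multiplying by 8: t ≡ 8·26 = 208 ≡ 62 (mod 73).
With t = 62: x = 3 + 64·62 = 3971.
Check: 3971 mod 64 = 3, 3971 mod 73 = 29. ✓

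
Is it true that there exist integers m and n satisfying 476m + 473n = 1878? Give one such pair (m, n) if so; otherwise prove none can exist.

Since gcd(476, 473) = 1, every integer is an integer combination of 476 and 473.
Dividing repeatedly: 476 = 1·473 + 3, 473 = 157·3 + 2, 3 = 1·2 + 1, 2 = 2·1 + 0.
Back-substituting, 1 = 3 − 1·2 = 3 − (473 − 157·3) = −473 + 158·3 = −473 + 158·(476 − 1·473) = 158·476 − 159·473; that is, 476·158 + 473·(-159) = 1.
Multiplying through by 1878: m = 158·1878 = 296724, n = (-159)·1878 = -298602 is a solution.
The general solution is m = 296724 + 473k, n = -298602 − 476k; taking k = -627 gives the smaller pair m = 153, n = -150.
Check: 476·153 + 473·(-150) = 72828 − 70950 = 1878. ✓

m = 153, n = -150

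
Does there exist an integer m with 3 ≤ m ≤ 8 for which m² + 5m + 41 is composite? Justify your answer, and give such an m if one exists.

m = 4

At m = 4: 4² + 5·4 + 41 = 77 = 7·11, which is composite.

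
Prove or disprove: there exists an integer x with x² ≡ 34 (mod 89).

x = 37

x = 37 works: 37² = 1369, and 1369 − 34 = 1335 = 15·89.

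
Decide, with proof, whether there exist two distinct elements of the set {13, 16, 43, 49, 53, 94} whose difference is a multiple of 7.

Two integers differ by a multiple of 7 exactly when they have the same residue mod 7. The residues are 13↦6, 16↦2, 43↦1, 49↦0, 53↦4, 94↦3.
No residue repeats among the 6 elements, so no pair has difference ≡ 0 (mod 7).

No, no such pair exists.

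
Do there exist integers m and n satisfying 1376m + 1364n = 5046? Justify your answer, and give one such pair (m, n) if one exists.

gcd(1376, 1364) = 4, so every integer of the form 1376m + 1364n is a multiple of 4.
But 5046 = 4·1261 + 2, so 4 ∤ 5046.
Hence no integers m, n satisfy the equation.

No such integers exist.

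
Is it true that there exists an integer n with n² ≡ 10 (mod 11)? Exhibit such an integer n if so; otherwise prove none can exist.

Since (11 − n)² ≡ n² (mod 11), it suffices to square n = 0, 1, …, 5: the residues are 0, 1, 4, 9, 5, 3.
So the quadratic residues mod 11 are {0, 1, 3, 4, 5, 9}, and 10 is not among them.
Hence no integer n has n² ≡ 10 (mod 11).

There is no such integer.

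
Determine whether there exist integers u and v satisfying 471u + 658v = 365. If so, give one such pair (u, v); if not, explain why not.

u = 459, v = -328

Since gcd(471, 658) = 1, every integer is an integer combination of 471 and 658.
Run the Euclidean algorithm on 658 and 471: 658 = 1·471 + 187, 471 = 2·187 + 97, 187 = 1·97 + 90, 97 = 1·90 + 7, 90 = 12·7 + 6, 7 = 1·6 + 1, 6 = 6·1 + 0.
Working back up the chain: 1 = 7 − 1·6 = 7 − (90 − 12·7) = −90 + 13·7 = −90 + 13·(97 − 1·90) = 13·97 − 14·90 = 13·97 − 14·(187 − 1·97) = −14·187 + 27·97 = −14·187 + 27·(471 − 2·187) = 27·471 − 68·187 = 27·471 − 68·(658 − 1·471) = −68·658 + 95·471. So 471·95 + 658·(-68) = 1.
Times 365: 471·34675 + 658·(-24820) = 365, so (34675, -24820) solves it.
The general solution is u = 34675 + 658k, v = -24820 − 471k; taking k = -52 gives the smaller pair u = 459, v = -328.
Check: 471·459 + 658·(-328) = 216189 − 215824 = 365. ✓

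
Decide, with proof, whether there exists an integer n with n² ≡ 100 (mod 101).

n = 10

Take n = 10. Then 10² = 100, and since 0 ≤ 100 < 101 this is already reduced: 10² ≡ 100 (mod 101).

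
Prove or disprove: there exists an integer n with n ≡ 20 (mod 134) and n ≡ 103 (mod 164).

Reduce both congruences modulo 2, which divides 134 and 164: they say n ≡ 20 (mod 2) and n ≡ 103 (mod 2).
But 20 mod 2 = 0 while 103 mod 2 = 1, a contradiction.
Therefore no such n exists.

No, no such integer exists.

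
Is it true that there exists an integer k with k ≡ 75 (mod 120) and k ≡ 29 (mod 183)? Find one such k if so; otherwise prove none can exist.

There is no such integer.

gcd(120, 183) = 3. If k ≡ 75 (mod 120) and k ≡ 29 (mod 183), then k ≡ 75 (mod 3) and k ≡ 29 (mod 3).
However 75 ≡ 0 and 29 ≡ 2 (mod 3), and 0 ≠ 2.
Therefore no such k exists.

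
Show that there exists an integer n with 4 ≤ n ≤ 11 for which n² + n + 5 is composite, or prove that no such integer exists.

n = 8

At n = 8: 8² + 8 + 5 = 77 = 7·11, which is composite.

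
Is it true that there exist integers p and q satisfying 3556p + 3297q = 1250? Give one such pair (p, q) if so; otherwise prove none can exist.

No, no such integers exist.

Any value of 3556p + 3297q is a multiple of gcd(3556, 3297) = 7.
But 1250 = 7·178 + 4, so 7 ∤ 1250.
Therefore 3556p + 3297q = 1250 has no solution in integers.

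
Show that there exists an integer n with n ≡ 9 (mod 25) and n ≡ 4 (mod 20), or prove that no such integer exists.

n = 84

The moduli are not coprime: gcd(25, 20) = 5. Compatibility requires 5 ∣ (4 − 9) = -5, which holds, so solutions exist.
The integers ≡ 9 (mod 25) are 9, 34, 59, 84, …; their remainders mod 20 are 9, 14, 19, 4, so n = 84 is the first that is ≡ 4 (mod 20).
Check: 84 mod 25 = 9, 84 mod 20 = 4. ✓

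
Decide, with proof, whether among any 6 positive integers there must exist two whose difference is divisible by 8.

Try 6 consecutive integers, 40, 41, …, 45. Their remainders mod 8 are 0, 1, 2, 3, 4, 5 — pairwise different, as any 6 ≤ 8 consecutive integers have distinct residues.
Any two of them differ by at most 5 < 8 and by at least 1, so no difference is a multiple of 8.

No; for instance {40, 41, 42, 43, 44, 45} is a counterexample.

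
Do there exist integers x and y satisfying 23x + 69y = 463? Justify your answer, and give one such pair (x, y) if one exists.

No such integers exist.

gcd(23, 69) = 23, so every integer of the form 23x + 69y is a multiple of 23.
However 463 leaves remainder 3 on division by 23.
Therefore 23x + 69y = 463 has no solution in integers.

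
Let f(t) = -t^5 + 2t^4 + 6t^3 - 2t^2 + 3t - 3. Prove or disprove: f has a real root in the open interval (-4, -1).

Yes, f has a root in the interval.

f(-4) = 1105 and f(-1) = -11, which have opposite signs.
As a polynomial, f is continuous on every closed interval.
By the Intermediate Value Theorem f must vanish at some point of (-4, -1).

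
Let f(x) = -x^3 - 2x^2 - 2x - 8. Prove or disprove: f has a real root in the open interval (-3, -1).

f(-3) = 7 and f(-1) = -7, which have opposite signs.
As a polynomial, f is continuous on every closed interval.
By the Intermediate Value Theorem, f takes the value 0 somewhere in the open interval.

Yes, f has a root in the interval.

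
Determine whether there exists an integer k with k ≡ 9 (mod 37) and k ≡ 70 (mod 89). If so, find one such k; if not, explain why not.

Since 37 and 89 share no common factor, CRT says the pair of congruences has a solution (unique mod 3293).
Write k = 9 + 37t and require 9 + 37t ≡ 70 (mod 89), i.e. 37t ≡ 61 (mod 89).
Since 37·77 = 2849 = 32·89 + 1, the inverse of 37 mod 89 is 77.
Multiplying by 77: t ≡ 77·61 = 4697 ≡ 69 (mod 89).
Taking t = 69 gives k = 9 + 37·69 = 2562.
Check: 2562 mod 37 = 9, 2562 mod 89 = 70. ✓

k = 2562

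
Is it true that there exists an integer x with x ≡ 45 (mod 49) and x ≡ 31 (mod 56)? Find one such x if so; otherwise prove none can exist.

The moduli are not coprime: gcd(49, 56) = 7. Compatibility requires 7 ∣ (31 − 45) = -14, which holds, so solutions exist.
The integers ≡ 45 (mod 49) are 45, 94, 143, …; their remainders mod 56 are 45, 38, 31, so x = 143 is the first that is ≡ 31 (mod 56).
Check: 143 mod 49 = 45, 143 mod 56 = 31. ✓

x = 143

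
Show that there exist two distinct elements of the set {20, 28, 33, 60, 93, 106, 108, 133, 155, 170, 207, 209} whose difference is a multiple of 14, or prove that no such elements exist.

No, no such pair exists.

Reduce each element modulo 14: 20↦6, 28↦0, 33↦5, 60↦4, 93↦9, 106↦8, 108↦10, 133↦7, 155↦1, 170↦2, 207↦11, 209↦13.
All 12 residues are distinct, so no two elements differ by a multiple of 14.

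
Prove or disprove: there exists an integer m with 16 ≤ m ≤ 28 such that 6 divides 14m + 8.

m = 17

At m = 17 we get 14·17 + 8 = 246, and 246 = 6·41.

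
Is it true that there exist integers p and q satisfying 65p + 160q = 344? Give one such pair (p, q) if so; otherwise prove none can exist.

No such integers exist.

Both 65 and 160 are divisible by gcd(65, 160) = 5, hence so is any combination 65p + 160q.
However 344 leaves remainder 4 on division by 5.
Therefore 65p + 160q = 344 has no solution in integers.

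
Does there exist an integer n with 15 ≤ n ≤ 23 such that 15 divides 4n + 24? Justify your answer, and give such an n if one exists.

The values of 4n + 24 for n = 15, 16, …, 23 are 84, 88, 92, 96, 100, 104, 108, 112, 116; reduced mod 15 these are 9, 13, 2, 6, 10, 14, 3, 7, 11.
None is 0, so 15 never divides 4n + 24 on this range.

No such integer n in that range exists.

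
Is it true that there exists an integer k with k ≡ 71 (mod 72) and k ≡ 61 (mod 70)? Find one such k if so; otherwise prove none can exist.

The moduli are not coprime: gcd(72, 70) = 2. Compatibility requires 2 ∣ (61 − 71) = -10, which holds, so solutions exist.
Put k = 71 + 72t, so we need 72t ≡ 60 (mod 70), equivalently (divide by 2) 36t ≡ 30 (mod 35).
36 ≡ 1 (mod 35), so this reads 1t ≡ 30 (mod 35). So t ≡ 30 (mod 35).
Then k = 71 + 72·30 = 2231.
Verify: 2231 = 30·72 + 71 and 2231 = 31·70 + 61. ✓

k = 2231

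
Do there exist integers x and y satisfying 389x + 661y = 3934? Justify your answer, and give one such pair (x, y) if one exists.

x = 39, y = -17

389 and 661 are coprime, so 389x + 661y ranges over all of ℤ.
Run the Euclidean algorithm on 661 and 389: 661 = 1·389 + 272, 389 = 1·272 + 117, 272 = 2·117 + 38, 117 = 3·38 + 3, 38 = 12·3 + 2, 3 = 1·2 + 1, 2 = 2·1 + 0.
Working back up the chain: 1 = 3 − 1·2 = 3 − (38 − 12·3) = −38 + 13·3 = −38 + 13·(117 − 3·38) = 13·117 − 40·38 = 13·117 − 40·(272 − 2·117) = −40·272 + 93·117 = −40·272 + 93·(389 − 1·272) = 93·389 − 133·272 = 93·389 − 133·(661 − 1·389) = −133·661 + 226·389. So 389·226 + 661·(-133) = 1.
Scaling by 3934 gives the particular solution (x, y) = (889084, -523222).
The general solution is x = 889084 + 661k, y = -523222 − 389k; taking k = -1345 gives the smaller pair x = 39, y = -17.
Check: 389·39 + 661·(-17) = 15171 − 11237 = 3934. ✓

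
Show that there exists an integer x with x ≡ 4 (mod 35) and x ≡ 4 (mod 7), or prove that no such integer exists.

Here gcd(35, 7) = 7, and both 4 and 4 leave remainder 4 mod 7, so the system is consistent.
In fact x = 4 itself already satisfies 4 mod 7 = 4.
Verify: 4 = 0·35 + 4 and 4 = 0·7 + 4. ✓

x = 4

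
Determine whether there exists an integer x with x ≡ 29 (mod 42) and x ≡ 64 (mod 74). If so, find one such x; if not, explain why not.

Reduce both congruences modulo 2, which divides 42 and 74: they say x ≡ 29 (mod 2) and x ≡ 64 (mod 2).
However 29 ≡ 1 and 64 ≡ 0 (mod 2), and 1 ≠ 0.
Therefore no such x exists.

No such integer exists.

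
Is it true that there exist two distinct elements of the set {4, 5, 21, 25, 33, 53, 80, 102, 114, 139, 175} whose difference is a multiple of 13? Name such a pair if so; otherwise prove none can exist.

No, no such pair exists.

Residues mod 13: 4↦4, 5↦5, 21↦8, 25↦12, 33↦7, 53↦1, 80↦2, 102↦11, 114↦10, 139↦9, 175↦6.
No residue repeats among the 11 elements, so no pair has difference ≡ 0 (mod 13).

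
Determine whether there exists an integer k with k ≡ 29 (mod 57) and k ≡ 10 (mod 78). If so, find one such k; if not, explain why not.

gcd(57, 78) = 3. If k ≡ 29 (mod 57) and k ≡ 10 (mod 78), then k ≡ 29 (mod 3) and k ≡ 10 (mod 3).
However 29 ≡ 2 and 10 ≡ 1 (mod 3), and 2 ≠ 1.
Therefore no such k exists.

No such integer exists.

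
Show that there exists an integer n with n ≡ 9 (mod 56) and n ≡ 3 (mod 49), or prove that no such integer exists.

Both moduli are multiples of 7 = gcd(56, 49), so any solution would satisfy n ≡ 9 and n ≡ 3 modulo 7 simultaneously.
However 9 ≡ 2 and 3 ≡ 3 (mod 7), and 2 ≠ 3.
So no integer satisfies both congruences.

No, no such integer exists.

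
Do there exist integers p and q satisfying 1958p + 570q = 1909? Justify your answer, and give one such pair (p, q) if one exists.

gcd(1958, 570) = 2, so every integer of the form 1958p + 570q is a multiple of 2.
But 1909 is not a multiple of 2 (it leaves remainder 1).
So the equation is unsolvable over ℤ.

There are no such integers.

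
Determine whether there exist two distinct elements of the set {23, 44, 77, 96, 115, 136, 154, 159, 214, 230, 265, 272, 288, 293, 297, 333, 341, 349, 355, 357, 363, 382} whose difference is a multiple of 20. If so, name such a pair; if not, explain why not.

Yes: 23 and 363.

Both 23 and 363 leave remainder 3 on division by 20; their difference 340 = 17·20 is a multiple of 20.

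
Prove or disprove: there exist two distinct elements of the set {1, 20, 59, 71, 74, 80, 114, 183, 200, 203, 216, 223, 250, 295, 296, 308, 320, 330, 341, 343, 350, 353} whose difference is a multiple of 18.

Both 1 and 343 leave remainder 1 on division by 18; their difference 342 = 19·18 is a multiple of 18.

The pair (1, 343) works.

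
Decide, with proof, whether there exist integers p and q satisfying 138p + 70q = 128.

Since gcd(138, 70) = 2 and 128 = 2·64, Bézout's identity guarantees a solution.
Dividing through by 2 reduces the equation to 69p + 35q = 64.
Run the Euclidean algorithm on 69 and 35: 69 = 1·35 + 34, 35 = 1·34 + 1, 34 = 34·1 + 0.
Back-substituting, 1 = 35 − 1·34 = 35 − (69 − 1·35) = −69 + 2·35; that is, 69·(-1) + 35·2 = 1.
Multiplying through by 64: p = (-1)·64 = -64, q = 2·64 = 128 is a solution.
Shifting by a multiple of (35, −69) keeps it a solution: p = -64 + 2·35 = 6, q = 128 − 2·69 = -10.
Check: 138·6 + 70·(-10) = 828 − 700 = 128. ✓

p = 6, q = -10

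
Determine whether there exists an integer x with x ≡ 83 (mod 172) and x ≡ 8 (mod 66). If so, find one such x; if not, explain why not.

Reduce both congruences modulo 2, which divides 172 and 66: they say x ≡ 83 (mod 2) and x ≡ 8 (mod 2).
These are incompatible: 83 − 8 = 75 is not divisible by 2.
Hence the system has no solution.

No, no such integer exists.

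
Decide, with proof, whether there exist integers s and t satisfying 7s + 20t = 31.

s = 13, t = -3

Since gcd(7, 20) = 1, every integer is an integer combination of 7 and 20.
Run the Euclidean algorithm on 20 and 7: 20 = 2·7 + 6, 7 = 1·6 + 1, 6 = 6·1 + 0.
Back-substituting, 1 = 7 − 1·6 = 7 − (20 − 2·7) = −20 + 3·7; that is, 7·3 + 20·(-1) = 1.
Scaling by 31 gives the particular solution (s, t) = (93, -31).
Shifting by a multiple of (20, −7) keeps it a solution: s = 93 − 4·20 = 13, t = -31 + 4·7 = -3.
Check: 7·13 + 20·(-3) = 91 − 60 = 31. ✓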